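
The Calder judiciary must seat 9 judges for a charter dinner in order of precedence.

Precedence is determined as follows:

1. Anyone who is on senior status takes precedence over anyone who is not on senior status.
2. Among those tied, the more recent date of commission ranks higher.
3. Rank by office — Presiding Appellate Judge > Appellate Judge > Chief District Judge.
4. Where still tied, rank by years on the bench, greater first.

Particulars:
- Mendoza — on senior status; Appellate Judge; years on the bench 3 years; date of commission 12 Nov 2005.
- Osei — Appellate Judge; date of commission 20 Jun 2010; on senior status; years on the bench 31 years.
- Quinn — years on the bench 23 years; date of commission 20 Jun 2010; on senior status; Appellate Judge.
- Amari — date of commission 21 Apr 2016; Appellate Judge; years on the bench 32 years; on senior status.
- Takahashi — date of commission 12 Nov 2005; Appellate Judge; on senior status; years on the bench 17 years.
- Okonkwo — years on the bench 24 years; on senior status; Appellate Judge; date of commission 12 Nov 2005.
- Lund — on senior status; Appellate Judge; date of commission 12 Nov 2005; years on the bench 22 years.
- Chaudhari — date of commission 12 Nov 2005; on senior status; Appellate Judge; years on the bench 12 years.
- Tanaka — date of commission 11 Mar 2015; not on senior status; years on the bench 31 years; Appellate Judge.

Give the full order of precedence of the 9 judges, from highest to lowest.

Amari, Osei, Quinn, Okonkwo, Lund, Takahashi, Chaudhari, Mendoza, Tanaka

By the first rule: Amari, Osei, Quinn, Okonkwo, Lund, Takahashi, Chaudhari and Mendoza (each on senior status); then Tanaka (not on senior status).
Among Amari, Osei, Quinn, Okonkwo, Lund, Takahashi, Chaudhari and Mendoza, by date of commission (later first): Amari (21 Apr 2016) before Osei and Quinn (20 Jun 2010) before Okonkwo, Lund, Takahashi, Chaudhari and Mendoza (12 Nov 2005).
Osei and Quinn are each Appellate Judge, so the next rule applies.
Among Osei and Quinn, by years on the bench (higher first): Osei (31 years) before Quinn (23 years).
Okonkwo, Lund, Takahashi, Chaudhari and Mendoza are each Appellate Judge, so the next rule applies.
Among Okonkwo, Lund, Takahashi, Chaudhari and Mendoza, by years on the bench (higher first): Okonkwo (24 years) before Lund (22 years) before Takahashi (17 years) before Chaudhari (12 years) before Mendoza (3 years).
Full order: Amari, Osei, Quinn, Okonkwo, Lund, Takahashi, Chaudhari, Mendoza, Tanaka.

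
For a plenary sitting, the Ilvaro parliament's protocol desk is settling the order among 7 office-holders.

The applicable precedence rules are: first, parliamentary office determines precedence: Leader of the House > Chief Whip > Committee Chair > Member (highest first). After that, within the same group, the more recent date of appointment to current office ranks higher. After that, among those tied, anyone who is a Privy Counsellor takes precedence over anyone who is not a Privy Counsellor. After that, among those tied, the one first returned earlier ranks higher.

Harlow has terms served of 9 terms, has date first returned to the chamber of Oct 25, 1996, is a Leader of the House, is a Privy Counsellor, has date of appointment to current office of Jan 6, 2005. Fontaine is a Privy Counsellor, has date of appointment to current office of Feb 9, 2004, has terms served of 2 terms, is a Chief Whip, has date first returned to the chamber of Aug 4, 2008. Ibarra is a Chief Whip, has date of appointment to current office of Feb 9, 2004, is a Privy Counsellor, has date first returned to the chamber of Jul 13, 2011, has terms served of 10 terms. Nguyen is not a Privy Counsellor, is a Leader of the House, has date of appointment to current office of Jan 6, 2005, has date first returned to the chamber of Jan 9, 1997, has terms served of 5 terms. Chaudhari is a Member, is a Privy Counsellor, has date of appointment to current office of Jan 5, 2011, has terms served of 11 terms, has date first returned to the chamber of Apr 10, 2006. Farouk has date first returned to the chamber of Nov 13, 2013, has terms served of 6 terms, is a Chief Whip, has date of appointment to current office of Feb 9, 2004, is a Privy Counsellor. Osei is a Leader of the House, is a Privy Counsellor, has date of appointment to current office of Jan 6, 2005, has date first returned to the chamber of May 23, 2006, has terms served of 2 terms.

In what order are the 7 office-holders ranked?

Harlow, Osei, Nguyen, Fontaine, Ibarra, Farouk, Chaudhari

By parliamentary office: Harlow, Osei and Nguyen (Leader of the House); then Fontaine, Ibarra and Farouk (Chief Whip); then Chaudhari (Member).
Harlow, Osei and Nguyen all have date of appointment to current office Jan 6, 2005, so the next rule applies.
Among Harlow, Osei and Nguyen, a Privy Counsellor before not a Privy Counsellor: Harlow and Osei (a Privy Counsellor) before Nguyen (not a Privy Counsellor).
Among Harlow and Osei, by date first returned to the chamber (earlier first): Harlow (Oct 25, 1996) before Osei (May 23, 2006).
Fontaine, Ibarra and Farouk all have date of appointment to current office Feb 9, 2004, so the next rule applies.
Fontaine, Ibarra and Farouk are each a Privy Counsellor, so the next rule applies.
Among Fontaine, Ibarra and Farouk, by date first returned to the chamber (earlier first): Fontaine (Aug 4, 2008) before Ibarra (Jul 13, 2011) before Farouk (Nov 13, 2013).
Full order: Harlow, Osei, Nguyen, Fontaine, Ibarra, Farouk, Chaudhari.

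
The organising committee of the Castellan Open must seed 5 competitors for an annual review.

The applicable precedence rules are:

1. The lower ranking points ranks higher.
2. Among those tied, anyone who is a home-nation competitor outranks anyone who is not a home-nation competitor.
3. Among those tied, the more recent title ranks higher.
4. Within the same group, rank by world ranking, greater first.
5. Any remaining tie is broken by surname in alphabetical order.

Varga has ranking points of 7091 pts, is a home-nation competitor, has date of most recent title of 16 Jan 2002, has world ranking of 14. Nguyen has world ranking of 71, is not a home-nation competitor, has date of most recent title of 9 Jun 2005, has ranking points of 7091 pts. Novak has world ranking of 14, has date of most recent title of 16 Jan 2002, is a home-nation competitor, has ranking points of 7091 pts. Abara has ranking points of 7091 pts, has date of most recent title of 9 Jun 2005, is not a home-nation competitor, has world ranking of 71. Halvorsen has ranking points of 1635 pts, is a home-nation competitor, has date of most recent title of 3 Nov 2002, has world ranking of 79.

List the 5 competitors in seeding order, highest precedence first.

By ranking points (lower first): Halvorsen (1635 pts); then Novak, Varga, Abara and Nguyen (each 7091 pts).
Among Novak, Varga, Abara and Nguyen, a home-nation competitor before not a home-nation competitor: Novak and Varga (a home-nation competitor) before Abara and Nguyen (not a home-nation competitor).
Novak and Varga both have date of most recent title 16 Jan 2002, so the next rule applies.
Novak and Varga both have world ranking 14, so the next rule applies.
Among Novak and Varga, alphabetically by surname: Novak before Varga.
Abara and Nguyen both have date of most recent title 9 Jun 2005, so the next rule applies.
Abara and Nguyen both have world ranking 71, so the next rule applies.
Among Abara and Nguyen, alphabetically by surname: Abara before Nguyen.
Full order: Halvorsen, Novak, Varga, Abara, Nguyen.

Halvorsen, Novak, Varga, Abara, Nguyen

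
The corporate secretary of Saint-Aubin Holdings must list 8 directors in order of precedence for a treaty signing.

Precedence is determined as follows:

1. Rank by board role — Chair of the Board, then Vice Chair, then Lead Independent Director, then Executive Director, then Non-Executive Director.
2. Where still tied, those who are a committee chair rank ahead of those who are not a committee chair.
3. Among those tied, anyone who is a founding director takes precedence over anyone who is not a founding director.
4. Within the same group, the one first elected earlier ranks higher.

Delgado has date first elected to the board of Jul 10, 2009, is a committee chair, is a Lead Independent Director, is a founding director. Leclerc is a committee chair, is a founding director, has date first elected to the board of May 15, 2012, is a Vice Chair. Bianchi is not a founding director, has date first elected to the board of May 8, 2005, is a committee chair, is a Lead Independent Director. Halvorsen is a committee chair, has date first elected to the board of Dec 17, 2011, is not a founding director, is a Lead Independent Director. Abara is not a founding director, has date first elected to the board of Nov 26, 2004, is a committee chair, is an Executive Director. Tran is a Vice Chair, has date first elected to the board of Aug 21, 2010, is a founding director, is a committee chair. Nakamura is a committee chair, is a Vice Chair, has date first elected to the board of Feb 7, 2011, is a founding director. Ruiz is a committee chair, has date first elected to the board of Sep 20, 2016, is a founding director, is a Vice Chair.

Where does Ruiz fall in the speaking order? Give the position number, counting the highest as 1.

4

By board role: Tran, Nakamura, Leclerc and Ruiz (Vice Chair); then Delgado, Bianchi and Halvorsen (Lead Independent Director); then Abara (Executive Director).
Tran, Nakamura, Leclerc and Ruiz are each a committee chair, so the next rule applies.
Tran, Nakamura, Leclerc and Ruiz are each a founding director, so the next rule applies.
Among Tran, Nakamura, Leclerc and Ruiz, by date first elected to the board (earlier first): Tran (Aug 21, 2010) before Nakamura (Feb 7, 2011) before Leclerc (May 15, 2012) before Ruiz (Sep 20, 2016).
Delgado, Bianchi and Halvorsen are each a committee chair, so the next rule applies.
Among Delgado, Bianchi and Halvorsen, a founding director before not a founding director: Delgado (a founding director) before Bianchi and Halvorsen (not a founding director).
Among Bianchi and Halvorsen, by date first elected to the board (earlier first): Bianchi (May 8, 2005) before Halvorsen (Dec 17, 2011).
Order: Tran, Nakamura, Leclerc, Ruiz, Delgado, Bianchi, Halvorsen, Abara. So position 4.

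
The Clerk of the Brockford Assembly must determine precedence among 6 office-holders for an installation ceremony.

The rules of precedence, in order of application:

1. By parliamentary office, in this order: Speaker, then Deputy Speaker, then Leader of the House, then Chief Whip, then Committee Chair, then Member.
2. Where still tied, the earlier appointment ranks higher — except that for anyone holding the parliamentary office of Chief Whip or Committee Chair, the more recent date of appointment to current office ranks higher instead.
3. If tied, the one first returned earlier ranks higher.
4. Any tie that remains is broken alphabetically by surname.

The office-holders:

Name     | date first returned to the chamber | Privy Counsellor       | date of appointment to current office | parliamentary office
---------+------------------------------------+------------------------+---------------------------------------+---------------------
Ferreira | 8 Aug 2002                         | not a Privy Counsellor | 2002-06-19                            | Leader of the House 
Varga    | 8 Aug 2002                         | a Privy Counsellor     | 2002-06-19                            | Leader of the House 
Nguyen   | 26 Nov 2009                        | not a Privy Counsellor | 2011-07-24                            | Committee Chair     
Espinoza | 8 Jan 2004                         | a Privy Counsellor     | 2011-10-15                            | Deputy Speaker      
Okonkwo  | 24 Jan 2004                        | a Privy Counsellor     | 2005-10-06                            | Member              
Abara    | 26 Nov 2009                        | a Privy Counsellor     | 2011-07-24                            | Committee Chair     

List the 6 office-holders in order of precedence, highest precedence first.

Espinoza, Ferreira, Varga, Abara, Nguyen, Okonkwo

By parliamentary office: Espinoza (Deputy Speaker); then Ferreira and Varga (Leader of the House); then Abara and Nguyen (Committee Chair); then Okonkwo (Member).
Ferreira and Varga both have date of appointment to current office 2002-06-19, so the next rule applies.
Ferreira and Varga both have date first returned to the chamber 8 Aug 2002, so the next rule applies.
Among Ferreira and Varga, alphabetically by surname: Ferreira before Varga.
Abara and Nguyen both have date of appointment to current office 2011-07-24, so the next rule applies.
Abara and Nguyen both have date first returned to the chamber 26 Nov 2009, so the next rule applies.
Among Abara and Nguyen, alphabetically by surname: Abara before Nguyen.
Full order: Espinoza, Ferreira, Varga, Abara, Nguyen, Okonkwo.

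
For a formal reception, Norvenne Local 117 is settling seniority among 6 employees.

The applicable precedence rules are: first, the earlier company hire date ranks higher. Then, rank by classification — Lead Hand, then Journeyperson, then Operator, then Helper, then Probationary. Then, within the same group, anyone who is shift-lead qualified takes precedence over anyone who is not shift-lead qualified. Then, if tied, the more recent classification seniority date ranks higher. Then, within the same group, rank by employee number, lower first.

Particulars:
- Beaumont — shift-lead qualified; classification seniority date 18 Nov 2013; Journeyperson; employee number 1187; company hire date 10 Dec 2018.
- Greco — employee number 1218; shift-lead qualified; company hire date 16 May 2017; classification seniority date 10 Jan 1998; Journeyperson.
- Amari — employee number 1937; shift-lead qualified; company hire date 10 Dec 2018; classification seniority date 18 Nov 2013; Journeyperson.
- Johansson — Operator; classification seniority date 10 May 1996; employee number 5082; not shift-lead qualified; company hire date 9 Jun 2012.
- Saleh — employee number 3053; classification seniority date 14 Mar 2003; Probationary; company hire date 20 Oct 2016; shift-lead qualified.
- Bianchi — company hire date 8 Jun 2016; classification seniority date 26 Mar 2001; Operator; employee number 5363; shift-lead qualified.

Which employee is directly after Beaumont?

By company hire date (earlier first): Johansson (9 Jun 2012); then Bianchi (8 Jun 2016); then Saleh (20 Oct 2016); then Greco (16 May 2017); then Beaumont and Amari (both 10 Dec 2018).
Beaumont and Amari are each Journeyperson, so the next rule applies.
Beaumont and Amari are each shift-lead qualified, so the next rule applies.
Beaumont and Amari both have classification seniority date 18 Nov 2013, so the next rule applies.
Among Beaumont and Amari, by employee number (lower first): Beaumont (1187) before Amari (1937).
Order: Johansson, Bianchi, Saleh, Greco, Beaumont, Amari.

Amari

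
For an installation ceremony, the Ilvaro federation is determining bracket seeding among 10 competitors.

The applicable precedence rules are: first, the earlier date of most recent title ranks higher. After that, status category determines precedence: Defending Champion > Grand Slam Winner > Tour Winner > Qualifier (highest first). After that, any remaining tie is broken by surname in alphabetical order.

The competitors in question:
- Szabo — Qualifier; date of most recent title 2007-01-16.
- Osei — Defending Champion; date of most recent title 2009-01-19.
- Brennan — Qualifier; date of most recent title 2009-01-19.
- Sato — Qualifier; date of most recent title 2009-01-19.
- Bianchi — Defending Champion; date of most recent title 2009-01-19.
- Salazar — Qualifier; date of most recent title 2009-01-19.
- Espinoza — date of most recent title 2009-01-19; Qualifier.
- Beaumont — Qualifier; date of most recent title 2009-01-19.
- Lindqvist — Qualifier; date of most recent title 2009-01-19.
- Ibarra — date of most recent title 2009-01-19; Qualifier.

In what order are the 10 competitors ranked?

By date of most recent title (earlier first): Szabo (2007-01-16); then Bianchi, Osei, Beaumont, Brennan, Espinoza, Ibarra, Lindqvist, Salazar and Sato (each 2009-01-19).
Among Bianchi, Osei, Beaumont, Brennan, Espinoza, Ibarra, Lindqvist, Salazar and Sato, by status category: Bianchi and Osei (Defending Champion) before Beaumont, Brennan, Espinoza, Ibarra, Lindqvist, Salazar and Sato (Qualifier).
Among Bianchi and Osei, alphabetically by surname: Bianchi before Osei.
Among Beaumont, Brennan, Espinoza, Ibarra, Lindqvist, Salazar and Sato, alphabetically by surname: Beaumont before Brennan before Espinoza before Ibarra before Lindqvist before Salazar before Sato.
Full order: Szabo, Bianchi, Osei, Beaumont, Brennan, Espinoza, Ibarra, Lindqvist, Salazar, Sato.

Szabo, Bianchi, Osei, Beaumont, Brennan, Espinoza, Ibarra, Lindqvist, Salazar, Sato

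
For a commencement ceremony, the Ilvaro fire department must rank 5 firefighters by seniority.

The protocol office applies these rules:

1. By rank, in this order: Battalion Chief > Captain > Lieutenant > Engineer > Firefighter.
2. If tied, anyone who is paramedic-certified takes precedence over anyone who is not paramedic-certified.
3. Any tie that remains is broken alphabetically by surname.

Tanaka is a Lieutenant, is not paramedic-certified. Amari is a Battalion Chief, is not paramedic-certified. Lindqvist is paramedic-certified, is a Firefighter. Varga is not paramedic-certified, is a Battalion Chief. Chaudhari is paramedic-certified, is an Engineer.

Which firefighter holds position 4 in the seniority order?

Chaudhari

By rank: Amari and Varga (Battalion Chief); then Tanaka (Lieutenant); then Chaudhari (Engineer); then Lindqvist (Firefighter).
Amari and Varga are each not paramedic-certified, so the next rule applies.
Among Amari and Varga, alphabetically by surname: Amari before Varga.
Order: Amari, Varga, Tanaka, Chaudhari, Lindqvist.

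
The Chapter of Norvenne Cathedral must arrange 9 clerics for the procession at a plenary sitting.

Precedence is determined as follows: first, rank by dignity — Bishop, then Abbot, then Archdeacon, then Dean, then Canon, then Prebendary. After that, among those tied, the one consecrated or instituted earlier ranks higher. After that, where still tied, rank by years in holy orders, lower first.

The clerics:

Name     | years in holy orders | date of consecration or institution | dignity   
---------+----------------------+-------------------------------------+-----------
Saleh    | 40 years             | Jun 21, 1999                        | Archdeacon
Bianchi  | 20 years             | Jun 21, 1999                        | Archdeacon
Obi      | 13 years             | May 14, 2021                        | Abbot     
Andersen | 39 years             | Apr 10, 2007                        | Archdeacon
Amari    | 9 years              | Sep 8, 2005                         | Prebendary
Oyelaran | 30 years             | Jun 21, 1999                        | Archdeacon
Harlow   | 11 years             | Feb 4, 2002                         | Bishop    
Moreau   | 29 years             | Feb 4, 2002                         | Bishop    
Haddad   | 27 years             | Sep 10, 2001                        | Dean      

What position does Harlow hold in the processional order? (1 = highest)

1

By dignity: Harlow and Moreau (Bishop); then Obi (Abbot); then Bianchi, Oyelaran, Saleh and Andersen (Archdeacon); then Haddad (Dean); then Amari (Prebendary).
Harlow and Moreau both have date of consecration or institution Feb 4, 2002, so the next rule applies.
Among Harlow and Moreau, by years in holy orders (lower first): Harlow (11 years) before Moreau (29 years).
Among Bianchi, Oyelaran, Saleh and Andersen, by date of consecration or institution (earlier first): Bianchi, Oyelaran and Saleh (Jun 21, 1999) before Andersen (Apr 10, 2007).
Among Bianchi, Oyelaran and Saleh, by years in holy orders (lower first): Bianchi (20 years) before Oyelaran (30 years) before Saleh (40 years).
Order: Harlow, Moreau, Obi, Bianchi, Oyelaran, Saleh, Andersen, Haddad, Amari. So position 1.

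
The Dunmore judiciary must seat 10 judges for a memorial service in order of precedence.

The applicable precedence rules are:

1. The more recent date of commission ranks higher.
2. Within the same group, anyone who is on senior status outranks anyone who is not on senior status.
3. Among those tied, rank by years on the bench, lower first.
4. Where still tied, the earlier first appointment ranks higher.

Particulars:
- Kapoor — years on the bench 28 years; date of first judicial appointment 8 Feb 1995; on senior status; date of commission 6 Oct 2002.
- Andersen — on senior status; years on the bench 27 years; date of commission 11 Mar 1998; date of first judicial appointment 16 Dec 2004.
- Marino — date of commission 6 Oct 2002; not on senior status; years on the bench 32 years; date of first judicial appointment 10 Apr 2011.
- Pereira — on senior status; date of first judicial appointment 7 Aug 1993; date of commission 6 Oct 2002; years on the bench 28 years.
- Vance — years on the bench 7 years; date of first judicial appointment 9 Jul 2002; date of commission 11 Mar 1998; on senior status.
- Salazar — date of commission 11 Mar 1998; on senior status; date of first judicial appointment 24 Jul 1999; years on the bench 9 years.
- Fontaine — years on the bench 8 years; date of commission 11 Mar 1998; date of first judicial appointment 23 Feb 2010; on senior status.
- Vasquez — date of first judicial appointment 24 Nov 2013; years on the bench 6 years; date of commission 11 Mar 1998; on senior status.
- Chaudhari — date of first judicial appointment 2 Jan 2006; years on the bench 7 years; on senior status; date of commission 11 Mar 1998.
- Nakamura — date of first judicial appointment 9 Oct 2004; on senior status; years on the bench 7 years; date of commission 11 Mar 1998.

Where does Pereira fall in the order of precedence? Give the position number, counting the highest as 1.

By date of commission (later first): Pereira, Kapoor and Marino (each 6 Oct 2002); then Vasquez, Vance, Nakamura, Chaudhari, Fontaine, Salazar and Andersen (each 11 Mar 1998).
Among Pereira, Kapoor and Marino, on senior status before not on senior status: Pereira and Kapoor (on senior status) before Marino (not on senior status).
Pereira and Kapoor both have years on the bench 28 years, so the next rule applies.
Among Pereira and Kapoor, by date of first judicial appointment (earlier first): Pereira (7 Aug 1993) before Kapoor (8 Feb 1995).
Vasquez, Vance, Nakamura, Chaudhari, Fontaine, Salazar and Andersen are each on senior status, so the next rule applies.
Among Vasquez, Vance, Nakamura, Chaudhari, Fontaine, Salazar and Andersen, by years on the bench (lower first): Vasquez (6 years) before Vance, Nakamura and Chaudhari (7 years) before Fontaine (8 years) before Salazar (9 years) before Andersen (27 years).
Among Vance, Nakamura and Chaudhari, by date of first judicial appointment (earlier first): Vance (9 Jul 2002) before Nakamura (9 Oct 2004) before Chaudhari (2 Jan 2006).
Order: Pereira, Kapoor, Marino, Vasquez, Vance, Nakamura, Chaudhari, Fontaine, Salazar, Andersen. So position 1.

1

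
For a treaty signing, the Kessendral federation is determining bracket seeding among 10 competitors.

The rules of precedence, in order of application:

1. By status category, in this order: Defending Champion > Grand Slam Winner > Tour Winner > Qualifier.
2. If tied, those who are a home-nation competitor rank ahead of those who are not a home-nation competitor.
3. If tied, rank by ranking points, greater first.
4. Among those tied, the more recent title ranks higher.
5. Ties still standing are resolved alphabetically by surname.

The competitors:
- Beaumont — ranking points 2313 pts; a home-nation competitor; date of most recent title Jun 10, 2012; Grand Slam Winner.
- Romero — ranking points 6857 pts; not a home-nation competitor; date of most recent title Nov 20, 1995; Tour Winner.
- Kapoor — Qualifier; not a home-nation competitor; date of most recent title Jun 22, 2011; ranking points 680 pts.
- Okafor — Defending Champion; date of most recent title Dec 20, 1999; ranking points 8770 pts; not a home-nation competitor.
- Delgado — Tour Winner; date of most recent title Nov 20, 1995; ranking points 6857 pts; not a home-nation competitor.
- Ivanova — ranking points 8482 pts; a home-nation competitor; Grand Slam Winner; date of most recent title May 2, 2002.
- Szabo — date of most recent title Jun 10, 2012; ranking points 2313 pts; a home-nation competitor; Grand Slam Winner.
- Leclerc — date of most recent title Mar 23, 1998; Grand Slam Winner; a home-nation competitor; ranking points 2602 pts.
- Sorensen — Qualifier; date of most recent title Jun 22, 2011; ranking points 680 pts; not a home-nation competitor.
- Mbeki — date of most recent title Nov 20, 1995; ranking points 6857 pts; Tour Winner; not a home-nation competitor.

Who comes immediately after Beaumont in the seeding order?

Szabo

By status category: Okafor (Defending Champion); then Ivanova, Leclerc, Beaumont and Szabo (Grand Slam Winner); then Delgado, Mbeki and Romero (Tour Winner); then Kapoor and Sorensen (Qualifier).
Ivanova, Leclerc, Beaumont and Szabo are each a home-nation competitor, so the next rule applies.
Among Ivanova, Leclerc, Beaumont and Szabo, by ranking points (higher first): Ivanova (8482 pts) before Leclerc (2602 pts) before Beaumont and Szabo (2313 pts).
Beaumont and Szabo both have date of most recent title Jun 10, 2012, so the next rule applies.
Among Beaumont and Szabo, alphabetically by surname: Beaumont before Szabo.
Delgado, Mbeki and Romero are each not a home-nation competitor, so the next rule applies.
Delgado, Mbeki and Romero all have ranking points 6857 pts, so the next rule applies.
Delgado, Mbeki and Romero all have date of most recent title Nov 20, 1995, so the next rule applies.
Among Delgado, Mbeki and Romero, alphabetically by surname: Delgado before Mbeki before Romero.
Kapoor and Sorensen are each not a home-nation competitor, so the next rule applies.
Kapoor and Sorensen both have ranking points 680 pts, so the next rule applies.
Kapoor and Sorensen both have date of most recent title Jun 22, 2011, so the next rule applies.
Among Kapoor and Sorensen, alphabetically by surname: Kapoor before Sorensen.
Order: Okafor, Ivanova, Leclerc, Beaumont, Szabo, Delgado, Mbeki, Romero, Kapoor, Sorensen.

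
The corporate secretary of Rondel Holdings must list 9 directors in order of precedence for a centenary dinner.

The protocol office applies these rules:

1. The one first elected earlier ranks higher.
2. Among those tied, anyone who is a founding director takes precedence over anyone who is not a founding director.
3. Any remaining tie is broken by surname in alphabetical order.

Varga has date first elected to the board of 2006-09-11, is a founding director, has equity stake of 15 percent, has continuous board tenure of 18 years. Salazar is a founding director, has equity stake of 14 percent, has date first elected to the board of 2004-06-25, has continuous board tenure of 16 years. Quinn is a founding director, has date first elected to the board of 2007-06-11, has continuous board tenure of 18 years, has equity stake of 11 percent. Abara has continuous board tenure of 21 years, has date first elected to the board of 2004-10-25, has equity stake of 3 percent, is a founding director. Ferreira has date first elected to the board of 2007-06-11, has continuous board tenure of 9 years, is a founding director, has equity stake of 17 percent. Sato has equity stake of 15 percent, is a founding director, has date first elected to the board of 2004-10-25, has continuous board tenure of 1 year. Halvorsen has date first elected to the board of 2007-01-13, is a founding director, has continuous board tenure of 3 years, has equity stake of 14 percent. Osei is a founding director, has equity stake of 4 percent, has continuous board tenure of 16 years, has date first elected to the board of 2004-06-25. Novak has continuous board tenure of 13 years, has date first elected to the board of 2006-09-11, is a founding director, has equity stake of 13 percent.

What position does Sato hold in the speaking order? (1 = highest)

By date first elected to the board (earlier first): Osei and Salazar (both 2004-06-25); then Abara and Sato (both 2004-10-25); then Novak and Varga (both 2006-09-11); then Halvorsen (2007-01-13); then Ferreira and Quinn (both 2007-06-11).
Osei and Salazar are each a founding director, so the next rule applies.
Among Osei and Salazar, alphabetically by surname: Osei before Salazar.
Abara and Sato are each a founding director, so the next rule applies.
Among Abara and Sato, alphabetically by surname: Abara before Sato.
Novak and Varga are each a founding director, so the next rule applies.
Among Novak and Varga, alphabetically by surname: Novak before Varga.
Ferreira and Quinn are each a founding director, so the next rule applies.
Among Ferreira and Quinn, alphabetically by surname: Ferreira before Quinn.
Order: Osei, Salazar, Abara, Sato, Novak, Varga, Halvorsen, Ferreira, Quinn. So position 4.

4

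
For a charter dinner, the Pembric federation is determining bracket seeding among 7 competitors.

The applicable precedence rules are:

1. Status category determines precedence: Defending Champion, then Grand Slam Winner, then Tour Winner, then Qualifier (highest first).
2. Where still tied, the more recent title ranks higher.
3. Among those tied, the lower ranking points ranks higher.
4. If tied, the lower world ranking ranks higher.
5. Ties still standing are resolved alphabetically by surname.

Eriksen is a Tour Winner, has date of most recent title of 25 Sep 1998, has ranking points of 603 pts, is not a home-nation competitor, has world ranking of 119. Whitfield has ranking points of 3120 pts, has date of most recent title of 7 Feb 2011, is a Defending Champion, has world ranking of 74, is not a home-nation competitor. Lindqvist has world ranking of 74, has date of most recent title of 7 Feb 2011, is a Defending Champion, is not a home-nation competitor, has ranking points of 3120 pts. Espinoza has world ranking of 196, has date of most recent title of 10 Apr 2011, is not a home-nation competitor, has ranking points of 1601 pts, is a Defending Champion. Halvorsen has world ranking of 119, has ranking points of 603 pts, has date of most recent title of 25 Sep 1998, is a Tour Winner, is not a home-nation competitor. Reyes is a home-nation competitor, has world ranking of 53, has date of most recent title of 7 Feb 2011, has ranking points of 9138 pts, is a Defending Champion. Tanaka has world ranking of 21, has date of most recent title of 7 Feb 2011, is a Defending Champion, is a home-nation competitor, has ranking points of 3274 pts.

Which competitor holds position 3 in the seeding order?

By status category: Espinoza, Lindqvist, Whitfield, Tanaka and Reyes (Defending Champion); then Eriksen and Halvorsen (Tour Winner).
Among Espinoza, Lindqvist, Whitfield, Tanaka and Reyes, by date of most recent title (later first): Espinoza (10 Apr 2011) before Lindqvist, Whitfield, Tanaka and Reyes (7 Feb 2011).
Among Lindqvist, Whitfield, Tanaka and Reyes, by ranking points (lower first): Lindqvist and Whitfield (3120 pts) before Tanaka (3274 pts) before Reyes (9138 pts).
Lindqvist and Whitfield both have world ranking 74, so the next rule applies.
Among Lindqvist and Whitfield, alphabetically by surname: Lindqvist before Whitfield.
Eriksen and Halvorsen both have date of most recent title 25 Sep 1998, so the next rule applies.
Eriksen and Halvorsen both have ranking points 603 pts, so the next rule applies.
Eriksen and Halvorsen both have world ranking 119, so the next rule applies.
Among Eriksen and Halvorsen, alphabetically by surname: Eriksen before Halvorsen.
Order: Espinoza, Lindqvist, Whitfield, Tanaka, Reyes, Eriksen, Halvorsen.

Whitfield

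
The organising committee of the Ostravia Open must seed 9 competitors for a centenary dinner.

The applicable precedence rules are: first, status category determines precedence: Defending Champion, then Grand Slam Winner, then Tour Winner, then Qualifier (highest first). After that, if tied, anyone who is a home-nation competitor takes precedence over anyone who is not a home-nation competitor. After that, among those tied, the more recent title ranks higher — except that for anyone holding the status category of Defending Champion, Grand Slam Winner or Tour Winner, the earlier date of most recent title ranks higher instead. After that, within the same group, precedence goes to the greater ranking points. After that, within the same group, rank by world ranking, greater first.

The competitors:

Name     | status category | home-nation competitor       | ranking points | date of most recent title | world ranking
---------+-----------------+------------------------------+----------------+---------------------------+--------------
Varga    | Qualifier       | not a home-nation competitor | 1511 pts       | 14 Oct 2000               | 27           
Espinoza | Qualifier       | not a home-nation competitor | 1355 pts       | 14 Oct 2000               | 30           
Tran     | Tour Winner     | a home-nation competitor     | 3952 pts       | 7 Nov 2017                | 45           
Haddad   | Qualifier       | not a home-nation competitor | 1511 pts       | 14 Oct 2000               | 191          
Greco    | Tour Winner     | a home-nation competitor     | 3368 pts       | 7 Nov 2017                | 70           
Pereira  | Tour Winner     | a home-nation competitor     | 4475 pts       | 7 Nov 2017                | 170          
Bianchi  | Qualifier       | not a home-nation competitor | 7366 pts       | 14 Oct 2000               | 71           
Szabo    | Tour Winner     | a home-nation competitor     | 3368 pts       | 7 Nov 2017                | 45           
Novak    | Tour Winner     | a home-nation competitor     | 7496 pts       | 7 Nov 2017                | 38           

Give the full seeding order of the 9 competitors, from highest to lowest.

By status category: Novak, Pereira, Tran, Greco and Szabo (Tour Winner); then Bianchi, Haddad, Varga and Espinoza (Qualifier).
Novak, Pereira, Tran, Greco and Szabo are each a home-nation competitor, so the next rule applies.
Novak, Pereira, Tran, Greco and Szabo all have date of most recent title 7 Nov 2017, so the next rule applies.
Among Novak, Pereira, Tran, Greco and Szabo, by ranking points (higher first): Novak (7496 pts) before Pereira (4475 pts) before Tran (3952 pts) before Greco and Szabo (3368 pts).
Among Greco and Szabo, by world ranking (higher first): Greco (70) before Szabo (45).
Bianchi, Haddad, Varga and Espinoza are each not a home-nation competitor, so the next rule applies.
Bianchi, Haddad, Varga and Espinoza all have date of most recent title 14 Oct 2000, so the next rule applies.
Among Bianchi, Haddad, Varga and Espinoza, by ranking points (higher first): Bianchi (7366 pts) before Haddad and Varga (1511 pts) before Espinoza (1355 pts).
Among Haddad and Varga, by world ranking (higher first): Haddad (191) before Varga (27).
Full order: Novak, Pereira, Tran, Greco, Szabo, Bianchi, Haddad, Varga, Espinoza.

Novak, Pereira, Tran, Greco, Szabo, Bianchi, Haddad, Varga, Espinoza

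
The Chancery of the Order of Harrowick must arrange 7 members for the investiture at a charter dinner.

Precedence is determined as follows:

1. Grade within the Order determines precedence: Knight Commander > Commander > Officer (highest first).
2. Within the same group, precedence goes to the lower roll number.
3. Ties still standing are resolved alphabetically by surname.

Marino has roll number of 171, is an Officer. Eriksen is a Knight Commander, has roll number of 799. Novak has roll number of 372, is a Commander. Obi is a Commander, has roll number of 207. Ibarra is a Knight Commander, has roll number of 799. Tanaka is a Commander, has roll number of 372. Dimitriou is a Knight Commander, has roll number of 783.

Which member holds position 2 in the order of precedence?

By grade within the Order: Dimitriou, Eriksen and Ibarra (Knight Commander); then Obi, Novak and Tanaka (Commander); then Marino (Officer).
Among Dimitriou, Eriksen and Ibarra, by roll number (lower first): Dimitriou (783) before Eriksen and Ibarra (799).
Among Eriksen and Ibarra, alphabetically by surname: Eriksen before Ibarra.
Among Obi, Novak and Tanaka, by roll number (lower first): Obi (207) before Novak and Tanaka (372).
Among Novak and Tanaka, alphabetically by surname: Novak before Tanaka.
Order: Dimitriou, Eriksen, Ibarra, Obi, Novak, Tanaka, Marino.

Eriksen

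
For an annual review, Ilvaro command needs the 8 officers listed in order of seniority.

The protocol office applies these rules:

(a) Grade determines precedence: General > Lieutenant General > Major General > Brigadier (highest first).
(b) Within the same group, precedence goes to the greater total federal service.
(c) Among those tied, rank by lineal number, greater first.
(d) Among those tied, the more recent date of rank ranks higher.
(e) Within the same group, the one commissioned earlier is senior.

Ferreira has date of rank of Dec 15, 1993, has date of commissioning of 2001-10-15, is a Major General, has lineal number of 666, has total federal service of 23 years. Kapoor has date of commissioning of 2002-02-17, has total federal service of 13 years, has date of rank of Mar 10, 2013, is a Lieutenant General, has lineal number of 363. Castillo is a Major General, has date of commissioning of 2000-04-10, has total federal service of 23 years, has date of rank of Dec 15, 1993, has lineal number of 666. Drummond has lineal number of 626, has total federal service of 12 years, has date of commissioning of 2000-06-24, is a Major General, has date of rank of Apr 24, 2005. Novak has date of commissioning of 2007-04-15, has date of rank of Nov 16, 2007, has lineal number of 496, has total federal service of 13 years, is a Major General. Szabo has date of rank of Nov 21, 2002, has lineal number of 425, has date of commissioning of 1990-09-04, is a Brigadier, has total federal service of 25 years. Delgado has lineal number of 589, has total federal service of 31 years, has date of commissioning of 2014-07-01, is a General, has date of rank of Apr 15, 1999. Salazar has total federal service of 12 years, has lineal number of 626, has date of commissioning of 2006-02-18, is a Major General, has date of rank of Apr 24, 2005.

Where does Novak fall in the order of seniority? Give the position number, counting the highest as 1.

5

By grade: Delgado (General); then Kapoor (Lieutenant General); then Castillo, Ferreira, Novak, Drummond and Salazar (Major General); then Szabo (Brigadier).
Among Castillo, Ferreira, Novak, Drummond and Salazar, by total federal service (higher first): Castillo and Ferreira (23 years) before Novak (13 years) before Drummond and Salazar (12 years).
Castillo and Ferreira both have lineal number 666, so the next rule applies.
Castillo and Ferreira both have date of rank Dec 15, 1993, so the next rule applies.
Among Castillo and Ferreira, by date of commissioning (earlier first): Castillo (2000-04-10) before Ferreira (2001-10-15).
Drummond and Salazar both have lineal number 626, so the next rule applies.
Drummond and Salazar both have date of rank Apr 24, 2005, so the next rule applies.
Among Drummond and Salazar, by date of commissioning (earlier first): Drummond (2000-06-24) before Salazar (2006-02-18).
Order: Delgado, Kapoor, Castillo, Ferreira, Novak, Drummond, Salazar, Szabo. So position 5.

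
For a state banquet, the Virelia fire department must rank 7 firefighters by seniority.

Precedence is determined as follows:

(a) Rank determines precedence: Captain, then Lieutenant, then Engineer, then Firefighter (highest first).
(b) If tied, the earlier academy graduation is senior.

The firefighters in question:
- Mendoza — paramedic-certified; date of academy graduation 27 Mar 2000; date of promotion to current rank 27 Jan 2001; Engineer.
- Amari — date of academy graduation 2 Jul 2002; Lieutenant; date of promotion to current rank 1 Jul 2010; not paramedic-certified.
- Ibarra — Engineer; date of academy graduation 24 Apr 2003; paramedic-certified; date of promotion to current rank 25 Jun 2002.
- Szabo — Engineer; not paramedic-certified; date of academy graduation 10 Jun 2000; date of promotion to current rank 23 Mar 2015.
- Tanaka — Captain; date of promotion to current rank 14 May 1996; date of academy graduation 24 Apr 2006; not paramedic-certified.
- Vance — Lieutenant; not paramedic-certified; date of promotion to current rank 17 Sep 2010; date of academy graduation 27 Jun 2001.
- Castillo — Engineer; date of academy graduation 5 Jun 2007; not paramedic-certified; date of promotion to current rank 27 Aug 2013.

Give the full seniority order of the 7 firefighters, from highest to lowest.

Tanaka, Vance, Amari, Mendoza, Szabo, Ibarra, Castillo

By rank: Tanaka (Captain); then Vance and Amari (Lieutenant); then Mendoza, Szabo, Ibarra and Castillo (Engineer).
Among Vance and Amari, by date of academy graduation (earlier first): Vance (27 Jun 2001) before Amari (2 Jul 2002).
Among Mendoza, Szabo, Ibarra and Castillo, by date of academy graduation (earlier first): Mendoza (27 Mar 2000) before Szabo (10 Jun 2000) before Ibarra (24 Apr 2003) before Castillo (5 Jun 2007).
Full order: Tanaka, Vance, Amari, Mendoza, Szabo, Ibarra, Castillo.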